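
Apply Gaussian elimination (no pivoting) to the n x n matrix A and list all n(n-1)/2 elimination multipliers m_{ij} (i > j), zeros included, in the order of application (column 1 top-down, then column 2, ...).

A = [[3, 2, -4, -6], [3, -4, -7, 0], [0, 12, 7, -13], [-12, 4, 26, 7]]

multipliers: 1, 0, -4, -2, -2, 4

Forward elimination:
R2 <- R2 - (1)*R1:  [  0  -6  -3   6 ]
R3: entry in column 1 is already 0 -> m_{31} = 0 (no row operation needed)
R4 <- R4 - (-4)*R1:  [   0   12   10  -17 ]
R3 <- R3 - (-2)*R2:  [  0   0   1  -1 ]
R4 <- R4 - (-2)*R2:  [  0   0   4  -5 ]
R4 <- R4 - (4)*R3:  [  0   0   0  -1 ]
Multipliers (in order of application): m_{21} = 1, m_{31} = 0, m_{41} = -4, m_{32} = -2, m_{42} = -2, m_{43} = 4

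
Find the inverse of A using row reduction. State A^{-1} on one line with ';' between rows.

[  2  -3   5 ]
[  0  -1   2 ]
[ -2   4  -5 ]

inverse = [3/4 -5/4 1/4; 1 0 1; 1/2 1/2 1/2]

Gauss-Jordan on [A | I]:
R1 <- (1/2)*R1:  [    1  -3/2   5/2  |   1/2     0     0 ]
R3 <- R3 - (-2)*R1:  [ 0  1  0  |  1  0  1 ]
R2 <- (1/-1)*R2:  [  0   1  -2  |   0  -1   0 ]
R1 <- R1 - (-3/2)*R2:  [    1     0  -1/2  |   1/2  -3/2     0 ]
R3 <- R3 - (1)*R2:  [ 0  0  2  |  1  1  1 ]
R3 <- (1/2)*R3:  [   0    0    1  |  1/2  1/2  1/2 ]
R1 <- R1 - (-1/2)*R3:  [    1     0     0  |   3/4  -5/4   1/4 ]
R2 <- R2 - (-2)*R3:  [ 0  1  0  |  1  0  1 ]
Right block of [I | A^{-1}] is the inverse:
[ 3/4  -5/4  1/4 ]
[   1     0    1 ]
[ 1/2   1/2  1/2 ]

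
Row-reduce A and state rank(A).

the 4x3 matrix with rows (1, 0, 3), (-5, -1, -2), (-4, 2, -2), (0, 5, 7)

Row reduction:
R2 <- R2 - (-5)*R1:  [  0  -1  13 ]
R3 <- R3 - (-4)*R1:  [  0   2  10 ]
R3 <- R3 - (-2)*R2:  [  0   0  36 ]
R4 <- R4 - (-5)*R2:  [  0   0  72 ]
R4 <- R4 - (2)*R3:  [ 0  0  0 ]
Row echelon form:
[ 1   0   3 ]
[ 0  -1  13 ]
[ 0   0  36 ]
[ 0   0   0 ]
Nonzero rows / pivot columns: 3

rank(A) = 3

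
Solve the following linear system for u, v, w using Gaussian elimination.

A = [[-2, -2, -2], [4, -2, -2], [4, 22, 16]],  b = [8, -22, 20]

(-5, 4, -3)

Forward elimination on [A|b]:
R2 <- R2 - (-2)*R1:  [  0  -6  -6  -6 ]
R3 <- R3 - (-2)*R1:  [  0  18  12  36 ]
R3 <- R3 - (-3)*R2:  [  0   0  -6  18 ]
Row echelon form:
[ -2  -2  -2  |   8 ]
[  0  -6  -6  |  -6 ]
[  0   0  -6  |  18 ]
Back-substitution:
w = (18) / -6 = -3
v = (-6 - (-6)*(-3)) / -6 = 4
u = (8 - (-2)*(4) - (-2)*(-3)) / -2 = -5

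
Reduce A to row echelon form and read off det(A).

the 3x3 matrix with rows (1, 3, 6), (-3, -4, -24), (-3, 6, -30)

det(A) = 30

Forward elimination:
R2 <- R2 - (-3)*R1:  [  0   5  -6 ]
R3 <- R3 - (-3)*R1:  [   0   15  -12 ]
R3 <- R3 - (3)*R2:  [ 0  0  6 ]
Upper-triangular form:
[ 1  3   6 ]
[ 0  5  -6 ]
[ 0  0   6 ]
det(A) = (-1)^0 * (1) * (5) * (6) = 30  (0 row swaps -> sign +1)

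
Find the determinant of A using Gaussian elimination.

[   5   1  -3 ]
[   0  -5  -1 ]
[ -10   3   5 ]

det(A) = 50

Forward elimination:
R3 <- R3 - (-2)*R1:  [  0   5  -1 ]
R3 <- R3 - (-1)*R2:  [  0   0  -2 ]
Upper-triangular form:
[ 5   1  -3 ]
[ 0  -5  -1 ]
[ 0   0  -2 ]
det(A) = (-1)^0 * (5) * (-5) * (-2) = 50  (0 row swaps -> sign +1)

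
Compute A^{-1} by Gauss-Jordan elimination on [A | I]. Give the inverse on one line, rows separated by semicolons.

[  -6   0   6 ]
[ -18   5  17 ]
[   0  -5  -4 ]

inverse = [13/30 -1/5 -1/5; -12/25 4/25 -1/25; 3/5 -1/5 -1/5]

Gauss-Jordan on [A | I]:
R1 <- (1/-6)*R1:  [    1     0    -1  |  -1/6     0     0 ]
R2 <- R2 - (-18)*R1:  [  0   5  -1  |  -3   1   0 ]
R2 <- (1/5)*R2:  [    0     1  -1/5  |  -3/5   1/5     0 ]
R3 <- R3 - (-5)*R2:  [  0   0  -5  |  -3   1   1 ]
R3 <- (1/-5)*R3:  [    0     0     1  |   3/5  -1/5  -1/5 ]
R1 <- R1 - (-1)*R3:  [     1      0      0  |  13/30   -1/5   -1/5 ]
R2 <- R2 - (-1/5)*R3:  [      0       1       0  |  -12/25    4/25   -1/25 ]
Right block of [I | A^{-1}] is the inverse:
[  13/30  -1/5   -1/5 ]
[ -12/25  4/25  -1/25 ]
[    3/5  -1/5   -1/5 ]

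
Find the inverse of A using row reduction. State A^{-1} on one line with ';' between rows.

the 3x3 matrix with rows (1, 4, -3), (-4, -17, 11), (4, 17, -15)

inverse = [17 9/4 -7/4; -4 -3/4 1/4; 0 -1/4 -1/4]

Gauss-Jordan on [A | I]:
R2 <- R2 - (-4)*R1:  [  0  -1  -1  |   4   1   0 ]
R3 <- R3 - (4)*R1:  [  0   1  -3  |  -4   0   1 ]
R2 <- (1/-1)*R2:  [  0   1   1  |  -4  -1   0 ]
R1 <- R1 - (4)*R2:  [  1   0  -7  |  17   4   0 ]
R3 <- R3 - (1)*R2:  [  0   0  -4  |   0   1   1 ]
R3 <- (1/-4)*R3:  [    0     0     1  |     0  -1/4  -1/4 ]
R1 <- R1 - (-7)*R3:  [    1     0     0  |    17   9/4  -7/4 ]
R2 <- R2 - (1)*R3:  [    0     1     0  |    -4  -3/4   1/4 ]
Right block of [I | A^{-1}] is the inverse:
[ 17   9/4  -7/4 ]
[ -4  -3/4   1/4 ]
[  0  -1/4  -1/4 ]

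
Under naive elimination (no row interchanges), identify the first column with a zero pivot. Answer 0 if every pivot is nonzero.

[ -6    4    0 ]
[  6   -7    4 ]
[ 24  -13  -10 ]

Naive forward elimination:
R2 <- R2 - (-1)*R1:  [  0  -3   4 ]
R3 <- R3 - (-4)*R1:  [   0    3  -10 ]
R3 <- R3 - (-1)*R2:  [  0   0  -6 ]
All pivots nonzero; naive elimination completes without hitting a zero pivot.

first zero-pivot column = 0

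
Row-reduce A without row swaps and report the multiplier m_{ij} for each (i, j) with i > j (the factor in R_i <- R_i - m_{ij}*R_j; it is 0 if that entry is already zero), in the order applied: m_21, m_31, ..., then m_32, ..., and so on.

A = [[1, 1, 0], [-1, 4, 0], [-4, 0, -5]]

Forward elimination:
R2 <- R2 - (-1)*R1:  [ 0  5  0 ]
R3 <- R3 - (-4)*R1:  [  0   4  -5 ]
R3 <- R3 - (4/5)*R2:  [  0   0  -5 ]
Multipliers (in order of application): m_{21} = -1, m_{31} = -4, m_{32} = 4/5

multipliers: -1, -4, 4/5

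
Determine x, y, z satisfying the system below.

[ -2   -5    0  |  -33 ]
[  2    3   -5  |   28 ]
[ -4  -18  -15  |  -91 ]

(4, 5, -1)

Forward elimination on [A|b]:
R2 <- R2 - (-1)*R1:  [  0  -2  -5  -5 ]
R3 <- R3 - (2)*R1:  [   0   -8  -15  -25 ]
R3 <- R3 - (4)*R2:  [  0   0   5  -5 ]
Row echelon form:
[ -2  -5   0  |  -33 ]
[  0  -2  -5  |   -5 ]
[  0   0   5  |   -5 ]
Back-substitution:
z = (-5) / 5 = -1
y = (-5 - (-5)*(-1)) / -2 = 5
x = (-33 - (-5)*(5)) / -2 = 4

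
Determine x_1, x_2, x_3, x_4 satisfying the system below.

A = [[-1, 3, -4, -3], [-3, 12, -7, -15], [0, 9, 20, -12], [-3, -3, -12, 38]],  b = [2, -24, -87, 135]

(4, 1, -3, 3)

Forward elimination on [A|b]:
R2 <- R2 - (3)*R1:  [   0    3    5   -6  -30 ]
R4 <- R4 - (3)*R1:  [   0  -12    0   47  129 ]
R3 <- R3 - (3)*R2:  [ 0  0  5  6  3 ]
R4 <- R4 - (-4)*R2:  [  0   0  20  23   9 ]
R4 <- R4 - (4)*R3:  [  0   0   0  -1  -3 ]
Row echelon form:
[ -1  3  -4  -3  |    2 ]
[  0  3   5  -6  |  -30 ]
[  0  0   5   6  |    3 ]
[  0  0   0  -1  |   -3 ]
Back-substitution:
x_4 = (-3) / -1 = 3
x_3 = (3 - (6)*(3)) / 5 = -3
x_2 = (-30 - (5)*(-3) - (-6)*(3)) / 3 = 1
x_1 = (2 - (3)*(1) - (-4)*(-3) - (-3)*(3)) / -1 = 4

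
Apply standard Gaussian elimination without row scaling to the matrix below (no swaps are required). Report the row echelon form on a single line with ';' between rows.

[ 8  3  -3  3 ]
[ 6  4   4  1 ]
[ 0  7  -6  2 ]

REF = [8 3 -3 3; 0 7/4 25/4 -5/4; 0 0 -31 7]

Forward elimination:
R2 <- R2 - (3/4)*R1:  [    0   7/4  25/4  -5/4 ]
R3 <- R3 - (4)*R2:  [   0    0  -31    7 ]
Row echelon form:
[ 8    3    -3     3 ]
[ 0  7/4  25/4  -5/4 ]
[ 0    0   -31     7 ]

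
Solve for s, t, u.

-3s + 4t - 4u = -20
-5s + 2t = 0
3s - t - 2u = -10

(0, 0, 5)

Forward elimination on [A|b]:
R2 <- R2 - (5/3)*R1:  [     0  -14/3   20/3  100/3 ]
R3 <- R3 - (-1)*R1:  [   0    3   -6  -30 ]
R3 <- R3 - (-9/14)*R2:  [     0      0  -12/7  -60/7 ]
Row echelon form:
[ -3      4     -4  |    -20 ]
[  0  -14/3   20/3  |  100/3 ]
[  0      0  -12/7  |  -60/7 ]
Back-substitution:
u = (-60/7) / (-12/7) = 5
t = (100/3 - (20/3)*(5)) / (-14/3) = 0
s = (-20 - (4)*(0) - (-4)*(5)) / -3 = 0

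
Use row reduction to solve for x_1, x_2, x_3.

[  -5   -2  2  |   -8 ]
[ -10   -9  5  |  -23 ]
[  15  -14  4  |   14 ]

(2, 2, 3)

Forward elimination on [A|b]:
R2 <- R2 - (2)*R1:  [  0  -5   1  -7 ]
R3 <- R3 - (-3)*R1:  [   0  -20   10  -10 ]
R3 <- R3 - (4)*R2:  [  0   0   6  18 ]
Row echelon form:
[ -5  -2  2  |  -8 ]
[  0  -5  1  |  -7 ]
[  0   0  6  |  18 ]
Back-substitution:
x_3 = (18) / 6 = 3
x_2 = (-7 - (1)*(3)) / -5 = 2
x_1 = (-8 - (-2)*(2) - (2)*(3)) / -5 = 2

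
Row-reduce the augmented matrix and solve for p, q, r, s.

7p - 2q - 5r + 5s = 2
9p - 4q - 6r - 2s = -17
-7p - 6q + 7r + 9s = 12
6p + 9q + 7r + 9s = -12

(-3, 1, -3, 2)

Forward elimination on [A|b]:
R2 <- R2 - (9/7)*R1:  [      0   -10/7     3/7   -59/7  -137/7 ]
R3 <- R3 - (-1)*R1:  [  0  -8   2  14  14 ]
R4 <- R4 - (6/7)*R1:  [     0   75/7   79/7   33/7  -96/7 ]
R3 <- R3 - (28/5)*R2:  [     0      0   -2/5  306/5  618/5 ]
R4 <- R4 - (-15/2)*R2:  [      0       0    29/2  -117/2  -321/2 ]
R4 <- R4 - (-145/4)*R3:  [    0     0     0  2160  4320 ]
Row echelon form:
[ 7     -2    -5      5  |       2 ]
[ 0  -10/7   3/7  -59/7  |  -137/7 ]
[ 0      0  -2/5  306/5  |   618/5 ]
[ 0      0     0   2160  |    4320 ]
Back-substitution:
s = (4320) / 2160 = 2
r = (618/5 - (306/5)*(2)) / (-2/5) = -3
q = (-137/7 - (3/7)*(-3) - (-59/7)*(2)) / (-10/7) = 1
p = (2 - (-2)*(1) - (-5)*(-3) - (5)*(2)) / 7 = -3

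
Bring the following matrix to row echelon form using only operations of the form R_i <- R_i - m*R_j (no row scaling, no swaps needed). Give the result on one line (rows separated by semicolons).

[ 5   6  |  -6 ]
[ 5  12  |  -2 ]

REF = [5 6 -6; 0 6 4]

Forward elimination:
R2 <- R2 - (1)*R1:  [ 0  6  4 ]
Row echelon form:
[ 5  6  |  -6 ]
[ 0  6  |   4 ]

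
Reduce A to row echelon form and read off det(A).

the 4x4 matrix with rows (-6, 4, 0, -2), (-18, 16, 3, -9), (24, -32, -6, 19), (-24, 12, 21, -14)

det(A) = 720

Forward elimination:
R2 <- R2 - (3)*R1:  [  0   4   3  -3 ]
R3 <- R3 - (-4)*R1:  [   0  -16   -6   11 ]
R4 <- R4 - (4)*R1:  [  0  -4  21  -6 ]
R3 <- R3 - (-4)*R2:  [  0   0   6  -1 ]
R4 <- R4 - (-1)*R2:  [  0   0  24  -9 ]
R4 <- R4 - (4)*R3:  [  0   0   0  -5 ]
Upper-triangular form:
[ -6  4  0  -2 ]
[  0  4  3  -3 ]
[  0  0  6  -1 ]
[  0  0  0  -5 ]
det(A) = (-1)^0 * (-6) * (4) * (6) * (-5) = 720  (0 row swaps -> sign +1)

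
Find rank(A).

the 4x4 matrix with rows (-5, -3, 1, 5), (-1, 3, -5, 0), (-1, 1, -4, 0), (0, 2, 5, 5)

Row reduction:
R2 <- R2 - (1/5)*R1:  [     0   18/5  -26/5     -1 ]
R3 <- R3 - (1/5)*R1:  [     0    8/5  -21/5     -1 ]
R3 <- R3 - (4/9)*R2:  [     0      0  -17/9   -5/9 ]
R4 <- R4 - (5/9)*R2:  [    0     0  71/9  50/9 ]
R4 <- R4 - (-71/17)*R3:  [     0      0      0  55/17 ]
Row echelon form:
[ -5    -3      1      5 ]
[  0  18/5  -26/5     -1 ]
[  0     0  -17/9   -5/9 ]
[  0     0      0  55/17 ]
Nonzero rows / pivot columns: 4

rank(A) = 4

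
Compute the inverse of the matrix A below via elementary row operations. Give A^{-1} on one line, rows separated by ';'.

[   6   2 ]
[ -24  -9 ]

inverse = [3/2 1/3; -4 -1]

Gauss-Jordan on [A | I]:
R1 <- (1/6)*R1:  [   1  1/3  |  1/6    0 ]
R2 <- R2 - (-24)*R1:  [  0  -1  |   4   1 ]
R2 <- (1/-1)*R2:  [  0   1  |  -4  -1 ]
R1 <- R1 - (1/3)*R2:  [   1    0  |  3/2  1/3 ]
Right block of [I | A^{-1}] is the inverse:
[ 3/2  1/3 ]
[  -4   -1 ]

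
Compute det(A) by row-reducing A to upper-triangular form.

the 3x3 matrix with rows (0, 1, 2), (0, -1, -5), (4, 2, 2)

Forward elimination:
R1 <-> R3   (pivot in column 1 was zero)
[ 4   2   2 ]
[ 0  -1  -5 ]
[ 0   1   2 ]
R3 <- R3 - (-1)*R2:  [  0   0  -3 ]
Upper-triangular form:
[ 4   2   2 ]
[ 0  -1  -5 ]
[ 0   0  -3 ]
det(A) = (-1)^1 * (4) * (-1) * (-3) = -12  (1 row swap -> sign -1)

det(A) = -12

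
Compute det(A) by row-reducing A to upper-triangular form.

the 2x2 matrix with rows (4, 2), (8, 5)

Forward elimination:
R2 <- R2 - (2)*R1:  [ 0  1 ]
Upper-triangular form:
[ 4  2 ]
[ 0  1 ]
det(A) = (-1)^0 * (4) * (1) = 4  (0 row swaps -> sign +1)

det(A) = 4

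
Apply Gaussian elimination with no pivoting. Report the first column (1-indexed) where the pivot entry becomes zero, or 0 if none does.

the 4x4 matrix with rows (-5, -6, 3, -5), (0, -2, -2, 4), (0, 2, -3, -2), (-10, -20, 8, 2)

first zero-pivot column = 4

Naive forward elimination:
R4 <- R4 - (2)*R1:  [  0  -8   2  12 ]
R3 <- R3 - (-1)*R2:  [  0   0  -5   2 ]
R4 <- R4 - (4)*R2:  [  0   0  10  -4 ]
R4 <- R4 - (-2)*R3:  [ 0  0  0  0 ]
Matrix at this point:
[ -5  -6   3  -5 ]
[  0  -2  -2   4 ]
[  0   0  -5   2 ]
[  0   0   0   0 ]
Pivot entry (4,4) in the last row is zero and there are no rows below to swap with -> zero pivot in column 4 (A is singular).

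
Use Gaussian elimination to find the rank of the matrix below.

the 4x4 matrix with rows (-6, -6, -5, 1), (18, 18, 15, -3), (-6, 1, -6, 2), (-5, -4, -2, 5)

Row reduction:
R2 <- R2 - (-3)*R1:  [ 0  0  0  0 ]
R3 <- R3 - (1)*R1:  [  0   7  -1   1 ]
R4 <- R4 - (5/6)*R1:  [    0     1  13/6  25/6 ]
R2 <-> R3   (pivot in column 2 was zero)
[ -6  -6    -5     1 ]
[  0   7    -1     1 ]
[  0   0     0     0 ]
[  0   1  13/6  25/6 ]
R4 <- R4 - (1/7)*R2:  [      0       0   97/42  169/42 ]
R3 <-> R4   (pivot in column 3 was zero)
[ -6  -6     -5       1 ]
[  0   7     -1       1 ]
[  0   0  97/42  169/42 ]
[  0   0      0       0 ]
Row echelon form:
[ -6  -6     -5       1 ]
[  0   7     -1       1 ]
[  0   0  97/42  169/42 ]
[  0   0      0       0 ]
Nonzero rows / pivot columns: 3

rank(A) = 3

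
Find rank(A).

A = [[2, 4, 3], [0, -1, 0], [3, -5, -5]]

Row reduction:
R3 <- R3 - (3/2)*R1:  [     0    -11  -19/2 ]
R3 <- R3 - (11)*R2:  [     0      0  -19/2 ]
Row echelon form:
[ 2   4      3 ]
[ 0  -1      0 ]
[ 0   0  -19/2 ]
Nonzero rows / pivot columns: 3

rank(A) = 3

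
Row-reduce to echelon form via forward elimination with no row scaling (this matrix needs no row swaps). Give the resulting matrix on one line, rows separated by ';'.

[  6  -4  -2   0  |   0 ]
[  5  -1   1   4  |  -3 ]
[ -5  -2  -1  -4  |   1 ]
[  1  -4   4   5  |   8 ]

REF = [6 -4 -2 0 0; 0 7/3 8/3 4 -3; 0 0 24/7 36/7 -41/7; 0 0 0 -3/2 141/8]

Forward elimination:
R2 <- R2 - (5/6)*R1:  [   0  7/3  8/3    4   -3 ]
R3 <- R3 - (-5/6)*R1:  [     0  -16/3   -8/3     -4      1 ]
R4 <- R4 - (1/6)*R1:  [     0  -10/3   13/3      5      8 ]
R3 <- R3 - (-16/7)*R2:  [     0      0   24/7   36/7  -41/7 ]
R4 <- R4 - (-10/7)*R2:  [    0     0  57/7  75/7  26/7 ]
R4 <- R4 - (19/8)*R3:  [     0      0      0   -3/2  141/8 ]
Row echelon form:
[ 6   -4    -2     0  |      0 ]
[ 0  7/3   8/3     4  |     -3 ]
[ 0    0  24/7  36/7  |  -41/7 ]
[ 0    0     0  -3/2  |  141/8 ]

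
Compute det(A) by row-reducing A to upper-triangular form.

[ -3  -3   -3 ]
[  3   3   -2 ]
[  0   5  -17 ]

Forward elimination:
R2 <- R2 - (-1)*R1:  [  0   0  -5 ]
R2 <-> R3   (pivot in column 2 was zero)
[ -3  -3   -3 ]
[  0   5  -17 ]
[  0   0   -5 ]
Upper-triangular form:
[ -3  -3   -3 ]
[  0   5  -17 ]
[  0   0   -5 ]
det(A) = (-1)^1 * (-3) * (5) * (-5) = -75  (1 row swap -> sign -1)

det(A) = -75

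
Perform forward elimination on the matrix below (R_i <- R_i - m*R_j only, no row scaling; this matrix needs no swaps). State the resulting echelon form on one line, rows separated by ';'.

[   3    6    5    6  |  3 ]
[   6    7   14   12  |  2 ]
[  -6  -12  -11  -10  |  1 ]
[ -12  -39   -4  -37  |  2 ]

Forward elimination:
R2 <- R2 - (2)*R1:  [  0  -5   4   0  -4 ]
R3 <- R3 - (-2)*R1:  [  0   0  -1   2   7 ]
R4 <- R4 - (-4)*R1:  [   0  -15   16  -13   14 ]
R4 <- R4 - (3)*R2:  [   0    0    4  -13   26 ]
R4 <- R4 - (-4)*R3:  [  0   0   0  -5  54 ]
Row echelon form:
[ 3   6   5   6  |   3 ]
[ 0  -5   4   0  |  -4 ]
[ 0   0  -1   2  |   7 ]
[ 0   0   0  -5  |  54 ]

REF = [3 6 5 6 3; 0 -5 4 0 -4; 0 0 -1 2 7; 0 0 0 -5 54]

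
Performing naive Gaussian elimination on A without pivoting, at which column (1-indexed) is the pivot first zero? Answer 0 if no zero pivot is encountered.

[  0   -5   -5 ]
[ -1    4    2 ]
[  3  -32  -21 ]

first zero-pivot column = 1

Naive forward elimination:
Pivot entry (1,1) is zero but row 2 has -1 in column 1 -> naive elimination stops; a row interchange (e.g. R1 <-> R2) would be required here.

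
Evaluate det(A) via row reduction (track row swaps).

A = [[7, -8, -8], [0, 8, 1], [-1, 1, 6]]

Forward elimination:
R3 <- R3 - (-1/7)*R1:  [    0  -1/7  34/7 ]
R3 <- R3 - (-1/56)*R2:  [    0     0  39/8 ]
Upper-triangular form:
[ 7  -8    -8 ]
[ 0   8     1 ]
[ 0   0  39/8 ]
det(A) = (-1)^0 * (7) * (8) * (39/8) = 273  (0 row swaps -> sign +1)

det(A) = 273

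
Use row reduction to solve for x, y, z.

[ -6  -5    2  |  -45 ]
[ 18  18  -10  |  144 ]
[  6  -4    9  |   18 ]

Forward elimination on [A|b]:
R2 <- R2 - (-3)*R1:  [  0   3  -4   9 ]
R3 <- R3 - (-1)*R1:  [   0   -9   11  -27 ]
R3 <- R3 - (-3)*R2:  [  0   0  -1   0 ]
Row echelon form:
[ -6  -5   2  |  -45 ]
[  0   3  -4  |    9 ]
[  0   0  -1  |    0 ]
Back-substitution:
z = (0) / -1 = 0
y = (9 - (-4)*(0)) / 3 = 3
x = (-45 - (-5)*(3) - (2)*(0)) / -6 = 5

(5, 3, 0)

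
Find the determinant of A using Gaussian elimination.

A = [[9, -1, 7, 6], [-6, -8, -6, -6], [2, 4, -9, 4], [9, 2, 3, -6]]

Forward elimination:
R2 <- R2 - (-2/3)*R1:  [     0  -26/3   -4/3     -2 ]
R3 <- R3 - (2/9)*R1:  [     0   38/9  -95/9    8/3 ]
R4 <- R4 - (1)*R1:  [   0    3   -4  -12 ]
R3 <- R3 - (-19/39)*R2:  [       0        0  -437/39    22/13 ]
R4 <- R4 - (-9/26)*R2:  [       0        0   -58/13  -165/13 ]
R4 <- R4 - (174/437)*R3:  [         0          0          0  -5841/437 ]
Upper-triangular form:
[ 9     -1        7          6 ]
[ 0  -26/3     -4/3         -2 ]
[ 0      0  -437/39      22/13 ]
[ 0      0        0  -5841/437 ]
det(A) = (-1)^0 * (9) * (-26/3) * (-437/39) * (-5841/437) = -11682  (0 row swaps -> sign +1)

det(A) = -11682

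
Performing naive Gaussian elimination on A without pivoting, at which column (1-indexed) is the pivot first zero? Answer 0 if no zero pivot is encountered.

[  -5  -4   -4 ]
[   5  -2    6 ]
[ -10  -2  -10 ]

first zero-pivot column = 3

Naive forward elimination:
R2 <- R2 - (-1)*R1:  [  0  -6   2 ]
R3 <- R3 - (2)*R1:  [  0   6  -2 ]
R3 <- R3 - (-1)*R2:  [ 0  0  0 ]
Matrix at this point:
[ -5  -4  -4 ]
[  0  -6   2 ]
[  0   0   0 ]
Pivot entry (3,3) in the last row is zero and there are no rows below to swap with -> zero pivot in column 3 (A is singular).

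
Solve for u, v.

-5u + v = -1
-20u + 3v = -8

Forward elimination on [A|b]:
R2 <- R2 - (4)*R1:  [  0  -1  -4 ]
Row echelon form:
[ -5   1  |  -1 ]
[  0  -1  |  -4 ]
Back-substitution:
v = (-4) / -1 = 4
u = (-1 - (1)*(4)) / -5 = 1

(1, 4)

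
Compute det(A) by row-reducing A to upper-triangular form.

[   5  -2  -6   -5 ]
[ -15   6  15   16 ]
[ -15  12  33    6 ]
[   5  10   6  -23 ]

Forward elimination:
R2 <- R2 - (-3)*R1:  [  0   0  -3   1 ]
R3 <- R3 - (-3)*R1:  [  0   6  15  -9 ]
R4 <- R4 - (1)*R1:  [   0   12   12  -18 ]
R2 <-> R3   (pivot in column 2 was zero)
[ 5  -2  -6   -5 ]
[ 0   6  15   -9 ]
[ 0   0  -3    1 ]
[ 0  12  12  -18 ]
R4 <- R4 - (2)*R2:  [   0    0  -18    0 ]
R4 <- R4 - (6)*R3:  [  0   0   0  -6 ]
Upper-triangular form:
[ 5  -2  -6  -5 ]
[ 0   6  15  -9 ]
[ 0   0  -3   1 ]
[ 0   0   0  -6 ]
det(A) = (-1)^1 * (5) * (6) * (-3) * (-6) = -540  (1 row swap -> sign -1)

det(A) = -540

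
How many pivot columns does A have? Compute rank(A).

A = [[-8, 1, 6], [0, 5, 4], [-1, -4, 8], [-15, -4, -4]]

rank(A) = 3

Row reduction:
R3 <- R3 - (1/8)*R1:  [     0  -33/8   29/4 ]
R4 <- R4 - (15/8)*R1:  [     0  -47/8  -61/4 ]
R3 <- R3 - (-33/40)*R2:  [      0       0  211/20 ]
R4 <- R4 - (-47/40)*R2:  [       0        0  -211/20 ]
R4 <- R4 - (-1)*R3:  [ 0  0  0 ]
Row echelon form:
[ -8  1       6 ]
[  0  5       4 ]
[  0  0  211/20 ]
[  0  0       0 ]
Nonzero rows / pivot columns: 3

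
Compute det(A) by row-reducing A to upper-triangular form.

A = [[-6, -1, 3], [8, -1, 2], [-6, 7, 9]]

det(A) = 372

Forward elimination:
R2 <- R2 - (-4/3)*R1:  [    0  -7/3     6 ]
R3 <- R3 - (1)*R1:  [ 0  8  6 ]
R3 <- R3 - (-24/7)*R2:  [     0      0  186/7 ]
Upper-triangular form:
[ -6    -1      3 ]
[  0  -7/3      6 ]
[  0     0  186/7 ]
det(A) = (-1)^0 * (-6) * (-7/3) * (186/7) = 372  (0 row swaps -> sign +1)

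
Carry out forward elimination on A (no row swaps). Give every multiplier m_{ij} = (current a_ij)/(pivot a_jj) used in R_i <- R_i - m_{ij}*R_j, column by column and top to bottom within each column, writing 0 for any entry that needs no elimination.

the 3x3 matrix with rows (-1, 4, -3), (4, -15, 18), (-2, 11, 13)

multipliers: -4, 2, 3

Forward elimination:
R2 <- R2 - (-4)*R1:  [ 0  1  6 ]
R3 <- R3 - (2)*R1:  [  0   3  19 ]
R3 <- R3 - (3)*R2:  [ 0  0  1 ]
Multipliers (in order of application): m_{21} = -4, m_{31} = 2, m_{32} = 3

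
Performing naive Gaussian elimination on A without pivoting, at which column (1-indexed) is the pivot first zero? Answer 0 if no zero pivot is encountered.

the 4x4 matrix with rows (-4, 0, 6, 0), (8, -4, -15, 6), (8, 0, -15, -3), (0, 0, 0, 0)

first zero-pivot column = 4

Naive forward elimination:
R2 <- R2 - (-2)*R1:  [  0  -4  -3   6 ]
R3 <- R3 - (-2)*R1:  [  0   0  -3  -3 ]
Matrix at this point:
[ -4   0   6   0 ]
[  0  -4  -3   6 ]
[  0   0  -3  -3 ]
[  0   0   0   0 ]
Pivot entry (4,4) in the last row is zero and there are no rows below to swap with -> zero pivot in column 4 (A is singular).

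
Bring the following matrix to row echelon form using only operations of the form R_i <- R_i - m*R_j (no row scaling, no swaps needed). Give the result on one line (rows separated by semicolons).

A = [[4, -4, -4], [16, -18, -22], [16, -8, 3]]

Forward elimination:
R2 <- R2 - (4)*R1:  [  0  -2  -6 ]
R3 <- R3 - (4)*R1:  [  0   8  19 ]
R3 <- R3 - (-4)*R2:  [  0   0  -5 ]
Row echelon form:
[ 4  -4  -4 ]
[ 0  -2  -6 ]
[ 0   0  -5 ]

REF = [4 -4 -4; 0 -2 -6; 0 0 -5]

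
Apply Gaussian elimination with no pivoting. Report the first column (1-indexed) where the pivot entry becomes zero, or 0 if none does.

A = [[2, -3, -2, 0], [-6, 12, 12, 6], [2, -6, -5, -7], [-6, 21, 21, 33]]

Naive forward elimination:
R2 <- R2 - (-3)*R1:  [ 0  3  6  6 ]
R3 <- R3 - (1)*R1:  [  0  -3  -3  -7 ]
R4 <- R4 - (-3)*R1:  [  0  12  15  33 ]
R3 <- R3 - (-1)*R2:  [  0   0   3  -1 ]
R4 <- R4 - (4)*R2:  [  0   0  -9   9 ]
R4 <- R4 - (-3)*R3:  [ 0  0  0  6 ]
All pivots nonzero; naive elimination completes without hitting a zero pivot.

first zero-pivot column = 0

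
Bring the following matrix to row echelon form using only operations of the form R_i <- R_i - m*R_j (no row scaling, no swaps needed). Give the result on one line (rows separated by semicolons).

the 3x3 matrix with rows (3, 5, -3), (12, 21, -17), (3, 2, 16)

REF = [3 5 -3; 0 1 -5; 0 0 4]

Forward elimination:
R2 <- R2 - (4)*R1:  [  0   1  -5 ]
R3 <- R3 - (1)*R1:  [  0  -3  19 ]
R3 <- R3 - (-3)*R2:  [ 0  0  4 ]
Row echelon form:
[ 3  5  -3 ]
[ 0  1  -5 ]
[ 0  0   4 ]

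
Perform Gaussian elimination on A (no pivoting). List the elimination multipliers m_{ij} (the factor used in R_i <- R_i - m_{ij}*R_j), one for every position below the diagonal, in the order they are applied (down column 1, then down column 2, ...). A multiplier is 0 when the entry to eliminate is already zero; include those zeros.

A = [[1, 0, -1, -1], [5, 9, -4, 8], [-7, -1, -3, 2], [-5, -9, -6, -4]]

Forward elimination:
R2 <- R2 - (5)*R1:  [  0   9   1  13 ]
R3 <- R3 - (-7)*R1:  [   0   -1  -10   -5 ]
R4 <- R4 - (-5)*R1:  [   0   -9  -11   -9 ]
R3 <- R3 - (-1/9)*R2:  [     0      0  -89/9  -32/9 ]
R4 <- R4 - (-1)*R2:  [   0    0  -10    4 ]
R4 <- R4 - (90/89)*R3:  [      0       0       0  676/89 ]
Multipliers (in order of application): m_{21} = 5, m_{31} = -7, m_{41} = -5, m_{32} = -1/9, m_{42} = -1, m_{43} = 90/89

multipliers: 5, -7, -5, -1/9, -1, 90/89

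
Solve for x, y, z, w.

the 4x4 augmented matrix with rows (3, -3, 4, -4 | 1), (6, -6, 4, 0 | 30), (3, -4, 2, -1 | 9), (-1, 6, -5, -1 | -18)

Forward elimination on [A|b]:
R2 <- R2 - (2)*R1:  [  0   0  -4   8  28 ]
R3 <- R3 - (1)*R1:  [  0  -1  -2   3   8 ]
R4 <- R4 - (-1/3)*R1:  [     0      5  -11/3   -7/3  -53/3 ]
R2 <-> R3   (pivot in column 2 was zero)
[ 3  -3      4    -4      1 ]
[ 0  -1     -2     3      8 ]
[ 0   0     -4     8     28 ]
[ 0   5  -11/3  -7/3  -53/3 ]
R4 <- R4 - (-5)*R2:  [     0      0  -41/3   38/3   67/3 ]
R4 <- R4 - (41/12)*R3:  [      0       0       0   -44/3  -220/3 ]
Row echelon form:
[ 3  -3   4     -4  |       1 ]
[ 0  -1  -2      3  |       8 ]
[ 0   0  -4      8  |      28 ]
[ 0   0   0  -44/3  |  -220/3 ]
Back-substitution:
w = (-220/3) / (-44/3) = 5
z = (28 - (8)*(5)) / -4 = 3
y = (8 - (-2)*(3) - (3)*(5)) / -1 = 1
x = (1 - (-3)*(1) - (4)*(3) - (-4)*(5)) / 3 = 4

(4, 1, 3, 5)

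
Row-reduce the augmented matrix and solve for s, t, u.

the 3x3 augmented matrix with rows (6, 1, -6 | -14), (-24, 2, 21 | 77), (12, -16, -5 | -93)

Forward elimination on [A|b]:
R2 <- R2 - (-4)*R1:  [  0   6  -3  21 ]
R3 <- R3 - (2)*R1:  [   0  -18    7  -65 ]
R3 <- R3 - (-3)*R2:  [  0   0  -2  -2 ]
Row echelon form:
[ 6  1  -6  |  -14 ]
[ 0  6  -3  |   21 ]
[ 0  0  -2  |   -2 ]
Back-substitution:
u = (-2) / -2 = 1
t = (21 - (-3)*(1)) / 6 = 4
s = (-14 - (1)*(4) - (-6)*(1)) / 6 = -2

(-2, 4, 1)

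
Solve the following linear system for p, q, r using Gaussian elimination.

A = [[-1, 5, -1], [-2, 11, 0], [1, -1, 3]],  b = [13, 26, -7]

(-2, 2, -1)

Forward elimination on [A|b]:
R2 <- R2 - (2)*R1:  [ 0  1  2  0 ]
R3 <- R3 - (-1)*R1:  [ 0  4  2  6 ]
R3 <- R3 - (4)*R2:  [  0   0  -6   6 ]
Row echelon form:
[ -1  5  -1  |  13 ]
[  0  1   2  |   0 ]
[  0  0  -6  |   6 ]
Back-substitution:
r = (6) / -6 = -1
q = (0 - (2)*(-1)) / 1 = 2
p = (13 - (5)*(2) - (-1)*(-1)) / -1 = -2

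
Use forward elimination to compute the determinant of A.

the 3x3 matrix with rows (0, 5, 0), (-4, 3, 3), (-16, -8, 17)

Forward elimination:
R1 <-> R2   (pivot in column 1 was zero)
[  -4   3   3 ]
[   0   5   0 ]
[ -16  -8  17 ]
R3 <- R3 - (4)*R1:  [   0  -20    5 ]
R3 <- R3 - (-4)*R2:  [ 0  0  5 ]
Upper-triangular form:
[ -4  3  3 ]
[  0  5  0 ]
[  0  0  5 ]
det(A) = (-1)^1 * (-4) * (5) * (5) = 100  (1 row swap -> sign -1)

det(A) = 100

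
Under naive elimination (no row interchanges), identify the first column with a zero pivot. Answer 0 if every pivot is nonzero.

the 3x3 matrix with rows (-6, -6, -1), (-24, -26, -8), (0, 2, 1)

Naive forward elimination:
R2 <- R2 - (4)*R1:  [  0  -2  -4 ]
R3 <- R3 - (-1)*R2:  [  0   0  -3 ]
All pivots nonzero; naive elimination completes without hitting a zero pivot.

first zero-pivot column = 0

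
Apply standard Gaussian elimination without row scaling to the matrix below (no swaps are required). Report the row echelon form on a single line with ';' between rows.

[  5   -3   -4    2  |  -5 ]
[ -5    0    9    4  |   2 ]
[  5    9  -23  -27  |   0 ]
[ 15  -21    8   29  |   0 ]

REF = [5 -3 -4 2 -5; 0 -3 5 6 -3; 0 0 1 -5 -7; 0 0 0 -1 27]

Forward elimination:
R2 <- R2 - (-1)*R1:  [  0  -3   5   6  -3 ]
R3 <- R3 - (1)*R1:  [   0   12  -19  -29    5 ]
R4 <- R4 - (3)*R1:  [   0  -12   20   23   15 ]
R3 <- R3 - (-4)*R2:  [  0   0   1  -5  -7 ]
R4 <- R4 - (4)*R2:  [  0   0   0  -1  27 ]
Row echelon form:
[ 5  -3  -4   2  |  -5 ]
[ 0  -3   5   6  |  -3 ]
[ 0   0   1  -5  |  -7 ]
[ 0   0   0  -1  |  27 ]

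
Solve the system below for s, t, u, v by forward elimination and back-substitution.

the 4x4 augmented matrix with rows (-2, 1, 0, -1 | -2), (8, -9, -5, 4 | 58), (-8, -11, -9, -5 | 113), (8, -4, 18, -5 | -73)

(-1, -5, -5, -1)

Forward elimination on [A|b]:
R2 <- R2 - (-4)*R1:  [  0  -5  -5   0  50 ]
R3 <- R3 - (4)*R1:  [   0  -15   -9   -1  121 ]
R4 <- R4 - (-4)*R1:  [   0    0   18   -9  -81 ]
R3 <- R3 - (3)*R2:  [   0    0    6   -1  -29 ]
R4 <- R4 - (3)*R3:  [  0   0   0  -6   6 ]
Row echelon form:
[ -2   1   0  -1  |   -2 ]
[  0  -5  -5   0  |   50 ]
[  0   0   6  -1  |  -29 ]
[  0   0   0  -6  |    6 ]
Back-substitution:
v = (6) / -6 = -1
u = (-29 - (-1)*(-1)) / 6 = -5
t = (50 - (-5)*(-5)) / -5 = -5
s = (-2 - (1)*(-5) - (-1)*(-1)) / -2 = -1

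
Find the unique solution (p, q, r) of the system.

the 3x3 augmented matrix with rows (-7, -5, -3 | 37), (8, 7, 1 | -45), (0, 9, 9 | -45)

Forward elimination on [A|b]:
R2 <- R2 - (-8/7)*R1:  [     0    9/7  -17/7  -19/7 ]
R3 <- R3 - (7)*R2:  [   0    0   26  -26 ]
Row echelon form:
[ -7   -5     -3  |     37 ]
[  0  9/7  -17/7  |  -19/7 ]
[  0    0     26  |    -26 ]
Back-substitution:
r = (-26) / 26 = -1
q = (-19/7 - (-17/7)*(-1)) / (9/7) = -4
p = (37 - (-5)*(-4) - (-3)*(-1)) / -7 = -2

(-2, -4, -1)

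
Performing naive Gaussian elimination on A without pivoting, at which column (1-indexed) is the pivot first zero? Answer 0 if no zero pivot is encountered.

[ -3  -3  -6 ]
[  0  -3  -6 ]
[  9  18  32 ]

Naive forward elimination:
R3 <- R3 - (-3)*R1:  [  0   9  14 ]
R3 <- R3 - (-3)*R2:  [  0   0  -4 ]
All pivots nonzero; naive elimination completes without hitting a zero pivot.

first zero-pivot column = 0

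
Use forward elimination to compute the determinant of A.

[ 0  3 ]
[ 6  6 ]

Forward elimination:
R1 <-> R2   (pivot in column 1 was zero)
[ 6  6 ]
[ 0  3 ]
Upper-triangular form:
[ 6  6 ]
[ 0  3 ]
det(A) = (-1)^1 * (6) * (3) = -18  (1 row swap -> sign -1)

det(A) = -18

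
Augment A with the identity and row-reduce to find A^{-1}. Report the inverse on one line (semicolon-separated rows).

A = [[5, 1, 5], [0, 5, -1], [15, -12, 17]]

Gauss-Jordan on [A | I]:
R1 <- (1/5)*R1:  [   1  1/5    1  |  1/5    0    0 ]
R3 <- R3 - (15)*R1:  [   0  -15    2  |   -3    0    1 ]
R2 <- (1/5)*R2:  [    0     1  -1/5  |     0   1/5     0 ]
R1 <- R1 - (1/5)*R2:  [     1      0  26/25  |    1/5  -1/25      0 ]
R3 <- R3 - (-15)*R2:  [  0   0  -1  |  -3   3   1 ]
R3 <- (1/-1)*R3:  [  0   0   1  |   3  -3  -1 ]
R1 <- R1 - (26/25)*R3:  [      1       0       0  |  -73/25   77/25   26/25 ]
R2 <- R2 - (-1/5)*R3:  [    0     1     0  |   3/5  -2/5  -1/5 ]
Right block of [I | A^{-1}] is the inverse:
[ -73/25  77/25  26/25 ]
[    3/5   -2/5   -1/5 ]
[      3     -3     -1 ]

inverse = [-73/25 77/25 26/25; 3/5 -2/5 -1/5; 3 -3 -1]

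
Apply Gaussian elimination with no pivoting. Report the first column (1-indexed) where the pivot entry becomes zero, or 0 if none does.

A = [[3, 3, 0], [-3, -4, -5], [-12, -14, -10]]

first zero-pivot column = 3

Naive forward elimination:
R2 <- R2 - (-1)*R1:  [  0  -1  -5 ]
R3 <- R3 - (-4)*R1:  [   0   -2  -10 ]
R3 <- R3 - (2)*R2:  [ 0  0  0 ]
Matrix at this point:
[ 3   3   0 ]
[ 0  -1  -5 ]
[ 0   0   0 ]
Pivot entry (3,3) in the last row is zero and there are no rows below to swap with -> zero pivot in column 3 (A is singular).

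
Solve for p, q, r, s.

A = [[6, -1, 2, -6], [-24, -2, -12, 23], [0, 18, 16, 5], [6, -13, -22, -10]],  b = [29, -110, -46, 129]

Forward elimination on [A|b]:
R2 <- R2 - (-4)*R1:  [  0  -6  -4  -1   6 ]
R4 <- R4 - (1)*R1:  [   0  -12  -24   -4  100 ]
R3 <- R3 - (-3)*R2:  [   0    0    4    2  -28 ]
R4 <- R4 - (2)*R2:  [   0    0  -16   -2   88 ]
R4 <- R4 - (-4)*R3:  [   0    0    0    6  -24 ]
Row echelon form:
[ 6  -1   2  -6  |   29 ]
[ 0  -6  -4  -1  |    6 ]
[ 0   0   4   2  |  -28 ]
[ 0   0   0   6  |  -24 ]
Back-substitution:
s = (-24) / 6 = -4
r = (-28 - (2)*(-4)) / 4 = -5
q = (6 - (-4)*(-5) - (-1)*(-4)) / -6 = 3
p = (29 - (-1)*(3) - (2)*(-5) - (-6)*(-4)) / 6 = 3

(3, 3, -5, -4)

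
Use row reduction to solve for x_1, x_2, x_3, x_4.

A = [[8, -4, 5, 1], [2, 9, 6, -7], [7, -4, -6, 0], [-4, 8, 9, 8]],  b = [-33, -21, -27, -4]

(-5, -2, 0, -1)

Forward elimination on [A|b]:
R2 <- R2 - (1/4)*R1:  [     0     10   19/4  -29/4  -51/4 ]
R3 <- R3 - (7/8)*R1:  [     0   -1/2  -83/8   -7/8   15/8 ]
R4 <- R4 - (-1/2)*R1:  [     0      6   23/2   17/2  -41/2 ]
R3 <- R3 - (-1/20)*R2:  [       0        0  -811/80   -99/80    99/80 ]
R4 <- R4 - (3/5)*R2:  [       0        0   173/20   257/20  -257/20 ]
R4 <- R4 - (-692/811)*R3:  [         0          0          0   9565/811  -9565/811 ]
Row echelon form:
[ 8  -4        5         1  |        -33 ]
[ 0  10     19/4     -29/4  |      -51/4 ]
[ 0   0  -811/80    -99/80  |      99/80 ]
[ 0   0        0  9565/811  |  -9565/811 ]
Back-substitution:
x_4 = (-9565/811) / (9565/811) = -1
x_3 = (99/80 - (-99/80)*(-1)) / (-811/80) = 0
x_2 = (-51/4 - (19/4)*(0) - (-29/4)*(-1)) / 10 = -2
x_1 = (-33 - (-4)*(-2) - (5)*(0) - (1)*(-1)) / 8 = -5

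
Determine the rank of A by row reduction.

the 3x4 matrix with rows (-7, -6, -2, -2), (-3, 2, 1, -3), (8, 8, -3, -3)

Row reduction:
R2 <- R2 - (3/7)*R1:  [     0   32/7   13/7  -15/7 ]
R3 <- R3 - (-8/7)*R1:  [     0    8/7  -37/7  -37/7 ]
R3 <- R3 - (1/4)*R2:  [     0      0  -23/4  -19/4 ]
Row echelon form:
[ -7    -6     -2     -2 ]
[  0  32/7   13/7  -15/7 ]
[  0     0  -23/4  -19/4 ]
Nonzero rows / pivot columns: 3

rank(A) = 3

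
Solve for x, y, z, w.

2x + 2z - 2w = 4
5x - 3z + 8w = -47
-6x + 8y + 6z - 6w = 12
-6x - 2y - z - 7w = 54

(-2, -3, -1, -5)

Forward elimination on [A|b]:
R2 <- R2 - (5/2)*R1:  [   0    0   -8   13  -57 ]
R3 <- R3 - (-3)*R1:  [   0    8   12  -12   24 ]
R4 <- R4 - (-3)*R1:  [   0   -2    5  -13   66 ]
R2 <-> R3   (pivot in column 2 was zero)
[ 2   0   2   -2    4 ]
[ 0   8  12  -12   24 ]
[ 0   0  -8   13  -57 ]
[ 0  -2   5  -13   66 ]
R4 <- R4 - (-1/4)*R2:  [   0    0    8  -16   72 ]
R4 <- R4 - (-1)*R3:  [  0   0   0  -3  15 ]
Row echelon form:
[ 2  0   2   -2  |    4 ]
[ 0  8  12  -12  |   24 ]
[ 0  0  -8   13  |  -57 ]
[ 0  0   0   -3  |   15 ]
Back-substitution:
w = (15) / -3 = -5
z = (-57 - (13)*(-5)) / -8 = -1
y = (24 - (12)*(-1) - (-12)*(-5)) / 8 = -3
x = (4 - (2)*(-1) - (-2)*(-5)) / 2 = -2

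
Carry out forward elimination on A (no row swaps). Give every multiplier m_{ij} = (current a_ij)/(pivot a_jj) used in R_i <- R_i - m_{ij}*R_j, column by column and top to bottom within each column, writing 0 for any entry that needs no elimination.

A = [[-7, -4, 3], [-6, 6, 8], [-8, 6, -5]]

Forward elimination:
R2 <- R2 - (6/7)*R1:  [    0  66/7  38/7 ]
R3 <- R3 - (8/7)*R1:  [     0   74/7  -59/7 ]
R3 <- R3 - (37/33)*R2:  [       0        0  -479/33 ]
Multipliers (in order of application): m_{21} = 6/7, m_{31} = 8/7, m_{32} = 37/33

multipliers: 6/7, 8/7, 37/33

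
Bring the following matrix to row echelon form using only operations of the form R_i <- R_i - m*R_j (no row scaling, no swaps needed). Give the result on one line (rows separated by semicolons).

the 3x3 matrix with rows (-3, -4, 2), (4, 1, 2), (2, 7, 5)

Forward elimination:
R2 <- R2 - (-4/3)*R1:  [     0  -13/3   14/3 ]
R3 <- R3 - (-2/3)*R1:  [    0  13/3  19/3 ]
R3 <- R3 - (-1)*R2:  [  0   0  11 ]
Row echelon form:
[ -3     -4     2 ]
[  0  -13/3  14/3 ]
[  0      0    11 ]

REF = [-3 -4 2; 0 -13/3 14/3; 0 0 11]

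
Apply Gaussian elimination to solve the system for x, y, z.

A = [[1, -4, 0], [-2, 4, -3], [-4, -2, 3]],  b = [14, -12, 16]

Forward elimination on [A|b]:
R2 <- R2 - (-2)*R1:  [  0  -4  -3  16 ]
R3 <- R3 - (-4)*R1:  [   0  -18    3   72 ]
R3 <- R3 - (9/2)*R2:  [    0     0  33/2     0 ]
Row echelon form:
[ 1  -4     0  |  14 ]
[ 0  -4    -3  |  16 ]
[ 0   0  33/2  |   0 ]
Back-substitution:
z = (0) / (33/2) = 0
y = (16 - (-3)*(0)) / -4 = -4
x = (14 - (-4)*(-4)) / 1 = -2

(-2, -4, 0)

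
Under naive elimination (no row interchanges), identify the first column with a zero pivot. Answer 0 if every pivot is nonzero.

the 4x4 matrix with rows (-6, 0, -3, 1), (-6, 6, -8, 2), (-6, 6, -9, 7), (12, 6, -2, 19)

Naive forward elimination:
R2 <- R2 - (1)*R1:  [  0   6  -5   1 ]
R3 <- R3 - (1)*R1:  [  0   6  -6   6 ]
R4 <- R4 - (-2)*R1:  [  0   6  -8  21 ]
R3 <- R3 - (1)*R2:  [  0   0  -1   5 ]
R4 <- R4 - (1)*R2:  [  0   0  -3  20 ]
R4 <- R4 - (3)*R3:  [ 0  0  0  5 ]
All pivots nonzero; naive elimination completes without hitting a zero pivot.

first zero-pivot column = 0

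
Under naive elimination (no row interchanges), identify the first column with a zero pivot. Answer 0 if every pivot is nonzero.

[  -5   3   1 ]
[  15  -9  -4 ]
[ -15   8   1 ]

first zero-pivot column = 2

Naive forward elimination:
R2 <- R2 - (-3)*R1:  [  0   0  -1 ]
R3 <- R3 - (3)*R1:  [  0  -1  -2 ]
Matrix at this point:
[ -5   3   1 ]
[  0   0  -1 ]
[  0  -1  -2 ]
Pivot entry (2,2) is zero but row 3 has -1 in column 2 -> naive elimination stops; a row interchange (e.g. R2 <-> R3) would be required here.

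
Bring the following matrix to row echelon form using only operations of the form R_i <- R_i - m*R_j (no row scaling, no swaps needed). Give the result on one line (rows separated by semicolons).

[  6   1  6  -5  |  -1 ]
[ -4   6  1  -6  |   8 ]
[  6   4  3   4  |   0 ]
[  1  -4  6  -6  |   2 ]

REF = [6 1 6 -5 -1; 0 20/3 5 -28/3 22/3; 0 0 -21/4 66/5 -23/10; 0 0 0 66/7 67/21]

Forward elimination:
R2 <- R2 - (-2/3)*R1:  [     0   20/3      5  -28/3   22/3 ]
R3 <- R3 - (1)*R1:  [  0   3  -3   9   1 ]
R4 <- R4 - (1/6)*R1:  [     0  -25/6      5  -31/6   13/6 ]
R3 <- R3 - (9/20)*R2:  [      0       0   -21/4    66/5  -23/10 ]
R4 <- R4 - (-5/8)*R2:  [    0     0  65/8   -11  27/4 ]
R4 <- R4 - (-65/42)*R3:  [     0      0      0   66/7  67/21 ]
Row echelon form:
[ 6     1      6     -5  |      -1 ]
[ 0  20/3      5  -28/3  |    22/3 ]
[ 0     0  -21/4   66/5  |  -23/10 ]
[ 0     0      0   66/7  |   67/21 ]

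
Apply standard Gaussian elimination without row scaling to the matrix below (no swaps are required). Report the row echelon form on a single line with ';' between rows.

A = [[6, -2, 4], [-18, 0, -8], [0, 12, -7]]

REF = [6 -2 4; 0 -6 4; 0 0 1]

Forward elimination:
R2 <- R2 - (-3)*R1:  [  0  -6   4 ]
R3 <- R3 - (-2)*R2:  [ 0  0  1 ]
Row echelon form:
[ 6  -2  4 ]
[ 0  -6  4 ]
[ 0   0  1 ]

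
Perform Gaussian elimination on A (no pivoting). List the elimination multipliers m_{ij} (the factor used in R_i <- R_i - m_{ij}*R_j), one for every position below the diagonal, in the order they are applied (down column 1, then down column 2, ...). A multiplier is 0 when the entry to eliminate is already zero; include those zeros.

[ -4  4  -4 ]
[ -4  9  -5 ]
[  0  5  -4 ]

multipliers: 1, 0, 1

Forward elimination:
R2 <- R2 - (1)*R1:  [  0   5  -1 ]
R3: entry in column 1 is already 0 -> m_{31} = 0 (no row operation needed)
R3 <- R3 - (1)*R2:  [  0   0  -3 ]
Multipliers (in order of application): m_{21} = 1, m_{31} = 0, m_{32} = 1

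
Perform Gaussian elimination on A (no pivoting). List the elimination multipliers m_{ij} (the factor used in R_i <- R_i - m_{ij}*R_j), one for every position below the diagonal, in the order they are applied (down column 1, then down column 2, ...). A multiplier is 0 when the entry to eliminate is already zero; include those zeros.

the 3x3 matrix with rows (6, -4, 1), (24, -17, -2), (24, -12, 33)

Forward elimination:
R2 <- R2 - (4)*R1:  [  0  -1  -6 ]
R3 <- R3 - (4)*R1:  [  0   4  29 ]
R3 <- R3 - (-4)*R2:  [ 0  0  5 ]
Multipliers (in order of application): m_{21} = 4, m_{31} = 4, m_{32} = -4

multipliers: 4, 4, -4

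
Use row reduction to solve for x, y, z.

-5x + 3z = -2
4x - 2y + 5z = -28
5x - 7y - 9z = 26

(-2, 0, -4)

Forward elimination on [A|b]:
R2 <- R2 - (-4/5)*R1:  [      0      -2    37/5  -148/5 ]
R3 <- R3 - (-1)*R1:  [  0  -7  -6  24 ]
R3 <- R3 - (7/2)*R2:  [       0        0  -319/10    638/5 ]
Row echelon form:
[ -5   0        3  |      -2 ]
[  0  -2     37/5  |  -148/5 ]
[  0   0  -319/10  |   638/5 ]
Back-substitution:
z = (638/5) / (-319/10) = -4
y = (-148/5 - (37/5)*(-4)) / -2 = 0
x = (-2 - (3)*(-4)) / -5 = -2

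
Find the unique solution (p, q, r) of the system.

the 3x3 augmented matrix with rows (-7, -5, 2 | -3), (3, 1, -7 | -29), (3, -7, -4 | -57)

Forward elimination on [A|b]:
R2 <- R2 - (-3/7)*R1:  [      0    -8/7   -43/7  -212/7 ]
R3 <- R3 - (-3/7)*R1:  [      0   -64/7   -22/7  -408/7 ]
R3 <- R3 - (8)*R2:  [   0    0   46  184 ]
Row echelon form:
[ -7    -5      2  |      -3 ]
[  0  -8/7  -43/7  |  -212/7 ]
[  0     0     46  |     184 ]
Back-substitution:
r = (184) / 46 = 4
q = (-212/7 - (-43/7)*(4)) / (-8/7) = 5
p = (-3 - (-5)*(5) - (2)*(4)) / -7 = -2

(-2, 5, 4)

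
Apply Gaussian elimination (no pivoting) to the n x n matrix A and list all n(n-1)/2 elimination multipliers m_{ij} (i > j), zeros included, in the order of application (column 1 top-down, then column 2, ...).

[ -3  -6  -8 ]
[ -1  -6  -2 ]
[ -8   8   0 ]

multipliers: 1/3, 8/3, -6

Forward elimination:
R2 <- R2 - (1/3)*R1:  [   0   -4  2/3 ]
R3 <- R3 - (8/3)*R1:  [    0    24  64/3 ]
R3 <- R3 - (-6)*R2:  [    0     0  76/3 ]
Multipliers (in order of application): m_{21} = 1/3, m_{31} = 8/3, m_{32} = -6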